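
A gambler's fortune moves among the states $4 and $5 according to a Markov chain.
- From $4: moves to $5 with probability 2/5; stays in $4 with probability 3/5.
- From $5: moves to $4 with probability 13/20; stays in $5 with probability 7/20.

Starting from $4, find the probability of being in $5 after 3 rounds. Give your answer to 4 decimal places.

0.3810

Propagate the distribution vector 3 rounds from $4.
After 0 rounds: (1.0000, 0.0000)
After 1 round: (0.6000, 0.4000)
After 2 rounds: (0.6200, 0.3800)
After 3 rounds: (0.6190, 0.3810)
P(in $5 after 3 rounds) = 0.3810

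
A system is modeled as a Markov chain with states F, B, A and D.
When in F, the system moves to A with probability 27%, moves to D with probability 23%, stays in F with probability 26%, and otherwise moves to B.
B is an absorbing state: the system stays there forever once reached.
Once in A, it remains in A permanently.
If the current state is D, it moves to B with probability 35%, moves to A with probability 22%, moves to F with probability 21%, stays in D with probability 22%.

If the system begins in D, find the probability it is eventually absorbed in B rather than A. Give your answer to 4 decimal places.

Let h(s) be the probability of absorption at B starting from transient state s. Then h(B) = 1 and h(A) = 0. By first-step analysis:
h(F) = 0.26·h(F) + 0.24·1 + 0.27·0 + 0.23·h(D)
h(D) = 0.21·h(F) + 0.35·1 + 0.22·0 + 0.22·h(D)
Solving: h(F) = 0.5061, h(D) = 0.5850.
Starting from D, the probability is 0.5850.

0.5850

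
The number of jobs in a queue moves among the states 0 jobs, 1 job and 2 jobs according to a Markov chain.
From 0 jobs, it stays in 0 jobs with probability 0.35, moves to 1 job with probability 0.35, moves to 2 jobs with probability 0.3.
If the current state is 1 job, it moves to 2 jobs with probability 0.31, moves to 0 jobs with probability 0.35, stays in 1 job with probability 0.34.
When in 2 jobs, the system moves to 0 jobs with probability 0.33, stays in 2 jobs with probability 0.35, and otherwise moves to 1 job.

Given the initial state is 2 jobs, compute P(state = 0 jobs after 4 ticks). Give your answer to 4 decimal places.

Propagate the distribution vector 4 ticks from 2 jobs.
After 0 ticks: (0.0000, 0.0000, 1.0000)
After 1 tick: (0.3300, 0.3200, 0.3500)
After 2 ticks: (0.3430, 0.3363, 0.3207)
After 3 ticks: (0.3436, 0.3370, 0.3194)
After 4 ticks: (0.3436, 0.3370, 0.3193)
P(in 0 jobs after 4 ticks) = 0.3436

0.3436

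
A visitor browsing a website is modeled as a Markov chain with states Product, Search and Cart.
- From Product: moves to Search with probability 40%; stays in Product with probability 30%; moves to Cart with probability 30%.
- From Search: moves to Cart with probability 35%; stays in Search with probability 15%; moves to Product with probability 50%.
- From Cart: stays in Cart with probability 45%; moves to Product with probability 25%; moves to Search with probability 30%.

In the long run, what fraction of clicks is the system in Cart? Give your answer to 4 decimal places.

Let the stationary distribution be π with π = πP and π_1 + π_2 + π_3 = 1.
π_1 = 0.3·π_1 + 0.5·π_2 + 0.25·π_3
π_2 = 0.4·π_1 + 0.15·π_2 + 0.3·π_3
Solving with the normalization constraint gives π = (0.3396, 0.2904, 0.3700).
So the stationary probability of Cart is 0.3700.

0.3700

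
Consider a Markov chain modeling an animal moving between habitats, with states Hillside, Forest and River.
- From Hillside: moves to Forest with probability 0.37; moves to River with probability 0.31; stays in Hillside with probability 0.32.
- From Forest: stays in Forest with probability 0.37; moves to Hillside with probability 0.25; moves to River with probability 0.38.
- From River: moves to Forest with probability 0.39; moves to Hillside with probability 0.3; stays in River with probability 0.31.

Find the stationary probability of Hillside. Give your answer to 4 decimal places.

0.2869

Let the stationary distribution be π with π = πP and π_1 + π_2 + π_3 = 1.
π_1 = 0.32·π_1 + 0.25·π_2 + 0.3·π_3
π_2 = 0.37·π_1 + 0.37·π_2 + 0.39·π_3
Solving with the normalization constraint gives π = (0.2869, 0.3767, 0.3364).
So the stationary probability of Hillside is 0.2869.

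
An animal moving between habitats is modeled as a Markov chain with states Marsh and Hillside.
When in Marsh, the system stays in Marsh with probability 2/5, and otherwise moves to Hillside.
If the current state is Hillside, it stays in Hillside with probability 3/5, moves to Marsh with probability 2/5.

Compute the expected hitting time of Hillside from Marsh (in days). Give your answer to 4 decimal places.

1.6667

Let t(s) be the expected number of days to first reach Hillside from state s, with t(Hillside) = 0. Conditioning on the first day:
t(Marsh) = 1 + 0.4·t(Marsh)
Solving: t(Marsh) = 1.6667.
Expected days from Marsh to Hillside: 1.6667.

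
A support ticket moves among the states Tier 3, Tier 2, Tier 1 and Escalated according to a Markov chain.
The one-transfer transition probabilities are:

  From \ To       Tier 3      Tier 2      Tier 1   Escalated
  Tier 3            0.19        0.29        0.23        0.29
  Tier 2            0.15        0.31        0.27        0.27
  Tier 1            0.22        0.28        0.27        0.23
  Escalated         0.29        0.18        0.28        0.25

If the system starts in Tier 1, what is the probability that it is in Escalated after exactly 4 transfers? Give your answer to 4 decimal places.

Propagate the distribution vector 4 transfers from Tier 1.
After 0 transfers: (0.0000, 0.0000, 1.0000, 0.0000)
After 1 transfer: (0.2200, 0.2800, 0.2700, 0.2300)
After 2 transfers: (0.2099, 0.2676, 0.2635, 0.2590)
After 3 transfers: (0.2131, 0.2642, 0.2642, 0.2585)
After 4 transfers: (0.2132, 0.2642, 0.2641, 0.2585)
P(in Escalated after 4 transfers) = 0.2585

0.2585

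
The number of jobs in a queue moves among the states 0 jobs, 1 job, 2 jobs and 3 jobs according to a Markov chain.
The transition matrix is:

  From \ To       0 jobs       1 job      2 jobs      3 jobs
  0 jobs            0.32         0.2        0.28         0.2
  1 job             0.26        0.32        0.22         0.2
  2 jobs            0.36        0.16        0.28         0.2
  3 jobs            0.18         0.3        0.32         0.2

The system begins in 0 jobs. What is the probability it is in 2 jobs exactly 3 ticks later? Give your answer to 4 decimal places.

Propagate the distribution vector 3 ticks from 0 jobs.
After 0 ticks: (1.0000, 0.0000, 0.0000, 0.0000)
After 1 tick: (0.3200, 0.2000, 0.2800, 0.2000)
After 2 ticks: (0.2912, 0.2328, 0.2760, 0.2000)
After 3 ticks: (0.2891, 0.2369, 0.2740, 0.2000)
P(in 2 jobs after 3 ticks) = 0.2740

0.2740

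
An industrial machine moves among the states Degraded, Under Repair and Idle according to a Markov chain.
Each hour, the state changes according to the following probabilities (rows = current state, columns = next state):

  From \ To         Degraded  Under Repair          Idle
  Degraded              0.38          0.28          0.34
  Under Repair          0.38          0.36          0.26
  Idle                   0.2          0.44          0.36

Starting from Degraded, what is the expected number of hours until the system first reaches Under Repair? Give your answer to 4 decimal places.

Let t(s) be the expected number of hours to first reach Under Repair from state s, with t(Under Repair) = 0. Conditioning on the first hour:
t(Degraded) = 1 + 0.38·t(Degraded) + 0.34·t(Idle)
t(Idle) = 1 + 0.2·t(Degraded) + 0.36·t(Idle)
Solving: t(Degraded) = 2.9805, t(Idle) = 2.4939.
Expected hours from Degraded to Under Repair: 2.9805.

2.9805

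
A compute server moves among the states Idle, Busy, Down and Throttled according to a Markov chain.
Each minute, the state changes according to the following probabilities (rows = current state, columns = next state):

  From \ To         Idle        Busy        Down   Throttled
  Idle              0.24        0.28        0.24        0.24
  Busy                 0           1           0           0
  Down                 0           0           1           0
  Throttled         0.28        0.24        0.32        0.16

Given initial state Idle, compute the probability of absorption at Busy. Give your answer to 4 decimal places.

0.5126

Let h(s) be the probability of absorption at Busy starting from transient state s. Then h(Busy) = 1 and h(Down) = 0. By first-step analysis:
h(Idle) = 0.24·h(Idle) + 0.28·1 + 0.24·0 + 0.24·h(Throttled)
h(Throttled) = 0.28·h(Idle) + 0.24·1 + 0.32·0 + 0.16·h(Throttled)
Solving: h(Idle) = 0.5126, h(Throttled) = 0.4566.
Starting from Idle, the probability is 0.5126.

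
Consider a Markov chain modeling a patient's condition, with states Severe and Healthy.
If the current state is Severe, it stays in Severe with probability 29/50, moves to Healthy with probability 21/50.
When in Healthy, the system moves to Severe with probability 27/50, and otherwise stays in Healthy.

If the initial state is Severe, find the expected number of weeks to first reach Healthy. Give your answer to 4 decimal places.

2.3810

Let t(s) be the expected number of weeks to first reach Healthy from state s, with t(Healthy) = 0. Conditioning on the first week:
t(Severe) = 1 + 0.58·t(Severe)
Solving: t(Severe) = 2.3810.
Expected weeks from Severe to Healthy: 2.3810.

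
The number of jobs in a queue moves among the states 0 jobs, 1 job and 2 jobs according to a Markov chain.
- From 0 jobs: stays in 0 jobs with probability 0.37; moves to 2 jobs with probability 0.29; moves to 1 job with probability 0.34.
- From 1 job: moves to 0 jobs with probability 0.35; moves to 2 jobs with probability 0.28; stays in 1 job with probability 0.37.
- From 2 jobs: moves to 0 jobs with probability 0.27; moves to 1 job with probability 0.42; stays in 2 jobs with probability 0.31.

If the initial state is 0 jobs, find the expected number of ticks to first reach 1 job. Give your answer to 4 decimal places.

2.7497

Let t(s) be the expected number of ticks to first reach 1 job from state s, with t(1 job) = 0. Conditioning on the first tick:
t(0 jobs) = 1 + 0.37·t(0 jobs) + 0.29·t(2 jobs)
t(2 jobs) = 1 + 0.27·t(0 jobs) + 0.31·t(2 jobs)
Solving: t(0 jobs) = 2.7497, t(2 jobs) = 2.5253.
Expected ticks from 0 jobs to 1 job: 2.7497.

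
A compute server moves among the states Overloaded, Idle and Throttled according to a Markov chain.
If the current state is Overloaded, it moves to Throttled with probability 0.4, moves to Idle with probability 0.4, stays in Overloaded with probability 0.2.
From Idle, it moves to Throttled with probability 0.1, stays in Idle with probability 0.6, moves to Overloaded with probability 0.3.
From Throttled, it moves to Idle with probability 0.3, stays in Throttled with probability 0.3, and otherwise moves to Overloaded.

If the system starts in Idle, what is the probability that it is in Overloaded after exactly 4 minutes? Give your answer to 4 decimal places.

Propagate the distribution vector 4 minutes from Idle.
After 0 minutes: (0.0000, 1.0000, 0.0000)
After 1 minute: (0.3000, 0.6000, 0.1000)
After 2 minutes: (0.2800, 0.5100, 0.2100)
After 3 minutes: (0.2930, 0.4810, 0.2260)
After 4 minutes: (0.2933, 0.4736, 0.2331)
P(in Overloaded after 4 minutes) = 0.2933

0.2933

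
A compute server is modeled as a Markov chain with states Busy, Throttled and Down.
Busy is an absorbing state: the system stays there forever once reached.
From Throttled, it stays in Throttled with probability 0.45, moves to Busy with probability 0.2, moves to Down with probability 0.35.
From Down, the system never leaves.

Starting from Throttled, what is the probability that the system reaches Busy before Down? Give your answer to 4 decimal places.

Let h(s) be the probability of absorption at Busy starting from transient state s. Then h(Busy) = 1 and h(Down) = 0. By first-step analysis:
h(Throttled) = 0.2·1 + 0.45·h(Throttled) + 0.35·0
Solving: h(Throttled) = 0.3636.
Starting from Throttled, the probability is 0.3636.

0.3636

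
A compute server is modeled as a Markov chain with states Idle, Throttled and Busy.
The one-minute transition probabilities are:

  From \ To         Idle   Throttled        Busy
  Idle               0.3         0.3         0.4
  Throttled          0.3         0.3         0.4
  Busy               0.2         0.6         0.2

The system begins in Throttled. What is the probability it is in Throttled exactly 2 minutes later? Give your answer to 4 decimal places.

Sum over the intermediate state after 1 minute:
P = P(Throttled→Idle)·P(Idle→Throttled) + P(Throttled→Throttled)·P(Throttled→Throttled) + P(Throttled→Busy)·P(Busy→Throttled)
  = 0.3×0.3 + 0.3×0.3 + 0.4×0.6
  = 0.0900 + 0.0900 + 0.2400 = 0.4200

0.4200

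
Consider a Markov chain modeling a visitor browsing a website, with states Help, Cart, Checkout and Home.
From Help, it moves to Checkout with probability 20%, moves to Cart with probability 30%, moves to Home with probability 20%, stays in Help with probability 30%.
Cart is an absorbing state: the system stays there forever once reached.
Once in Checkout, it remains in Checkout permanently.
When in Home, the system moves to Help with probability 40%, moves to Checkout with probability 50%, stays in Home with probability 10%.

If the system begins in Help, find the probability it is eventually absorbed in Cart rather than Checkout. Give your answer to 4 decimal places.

0.4909

Let h(s) be the probability of absorption at Cart starting from transient state s. Then h(Cart) = 1 and h(Checkout) = 0. By first-step analysis:
h(Help) = 0.3·h(Help) + 0.3·1 + 0.2·0 + 0.2·h(Home)
h(Home) = 0.4·h(Help) + 0.5·0 + 0.1·h(Home)
Solving: h(Help) = 0.4909, h(Home) = 0.2182.
Starting from Help, the probability is 0.4909.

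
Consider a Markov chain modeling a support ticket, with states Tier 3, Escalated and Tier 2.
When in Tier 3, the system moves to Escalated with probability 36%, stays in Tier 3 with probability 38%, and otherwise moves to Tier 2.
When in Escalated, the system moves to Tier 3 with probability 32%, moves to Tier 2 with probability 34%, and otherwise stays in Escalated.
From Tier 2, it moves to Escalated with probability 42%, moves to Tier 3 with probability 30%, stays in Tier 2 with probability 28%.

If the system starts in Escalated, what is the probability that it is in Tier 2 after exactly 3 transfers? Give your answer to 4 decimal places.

0.2958

Propagate the distribution vector 3 transfers from Escalated.
After 0 transfers: (0.0000, 1.0000, 0.0000)
After 1 transfer: (0.3200, 0.3400, 0.3400)
After 2 transfers: (0.3324, 0.3736, 0.2940)
After 3 transfers: (0.3341, 0.3702, 0.2958)
P(in Tier 2 after 3 transfers) = 0.2958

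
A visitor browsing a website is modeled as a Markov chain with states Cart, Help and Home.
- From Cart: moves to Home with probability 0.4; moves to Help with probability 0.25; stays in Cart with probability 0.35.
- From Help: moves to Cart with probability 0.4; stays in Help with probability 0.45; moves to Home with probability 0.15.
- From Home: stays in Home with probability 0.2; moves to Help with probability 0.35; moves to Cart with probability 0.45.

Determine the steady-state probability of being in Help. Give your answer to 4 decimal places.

Let the stationary distribution be π with π = πP and π_1 + π_2 + π_3 = 1.
π_1 = 0.35·π_1 + 0.4·π_2 + 0.45·π_3
π_2 = 0.25·π_1 + 0.45·π_2 + 0.35·π_3
Solving with the normalization constraint gives π = (0.3934, 0.3452, 0.2614).
So the stationary probability of Help is 0.3452.

0.3452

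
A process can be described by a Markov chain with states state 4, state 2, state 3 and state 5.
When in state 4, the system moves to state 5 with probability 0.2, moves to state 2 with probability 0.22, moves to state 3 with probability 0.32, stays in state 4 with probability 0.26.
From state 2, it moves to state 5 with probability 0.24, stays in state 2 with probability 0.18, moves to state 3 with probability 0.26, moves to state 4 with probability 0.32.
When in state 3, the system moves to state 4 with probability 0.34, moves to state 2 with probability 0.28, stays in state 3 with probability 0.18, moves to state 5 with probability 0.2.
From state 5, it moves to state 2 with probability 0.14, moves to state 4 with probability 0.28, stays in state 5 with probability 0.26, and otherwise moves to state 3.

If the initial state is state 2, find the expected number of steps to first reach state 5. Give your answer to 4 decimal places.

Let t(s) be the expected number of steps to first reach state 5 from state s, with t(state 5) = 0. Conditioning on the first step:
t(state 4) = 1 + 0.26·t(state 4) + 0.22·t(state 2) + 0.32·t(state 3)
t(state 2) = 1 + 0.32·t(state 4) + 0.18·t(state 2) + 0.26·t(state 3)
t(state 3) = 1 + 0.34·t(state 4) + 0.28·t(state 2) + 0.18·t(state 3)
Solving: t(state 4) = 4.7828, t(state 2) = 4.5994, t(state 3) = 4.7732.
Expected steps from state 2 to state 5: 4.5994.

4.5994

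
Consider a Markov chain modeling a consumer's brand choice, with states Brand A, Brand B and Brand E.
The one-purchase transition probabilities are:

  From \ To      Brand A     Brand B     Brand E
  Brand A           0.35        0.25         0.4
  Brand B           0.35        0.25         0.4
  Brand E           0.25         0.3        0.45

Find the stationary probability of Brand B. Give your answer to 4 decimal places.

Let the stationary distribution be π with π = πP and π_1 + π_2 + π_3 = 1.
π_1 = 0.35·π_1 + 0.35·π_2 + 0.25·π_3
π_2 = 0.25·π_1 + 0.25·π_2 + 0.3·π_3
Solving with the normalization constraint gives π = (0.3079, 0.2711, 0.4211).
So the stationary probability of Brand B is 0.2711.

0.2711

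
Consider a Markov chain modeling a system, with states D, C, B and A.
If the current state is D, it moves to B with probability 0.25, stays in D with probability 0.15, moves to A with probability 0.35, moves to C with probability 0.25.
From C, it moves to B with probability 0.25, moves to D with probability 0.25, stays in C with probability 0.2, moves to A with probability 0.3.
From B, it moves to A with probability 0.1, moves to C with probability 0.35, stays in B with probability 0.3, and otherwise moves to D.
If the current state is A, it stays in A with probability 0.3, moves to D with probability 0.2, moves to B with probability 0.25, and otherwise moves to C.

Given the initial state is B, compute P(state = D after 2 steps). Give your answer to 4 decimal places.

0.2200

Propagate the distribution vector 2 steps from B.
After 0 steps: (0.0000, 0.0000, 1.0000, 0.0000)
After 1 step: (0.2500, 0.3500, 0.3000, 0.1000)
After 2 steps: (0.2200, 0.2625, 0.2650, 0.2525)
P(in D after 2 steps) = 0.2200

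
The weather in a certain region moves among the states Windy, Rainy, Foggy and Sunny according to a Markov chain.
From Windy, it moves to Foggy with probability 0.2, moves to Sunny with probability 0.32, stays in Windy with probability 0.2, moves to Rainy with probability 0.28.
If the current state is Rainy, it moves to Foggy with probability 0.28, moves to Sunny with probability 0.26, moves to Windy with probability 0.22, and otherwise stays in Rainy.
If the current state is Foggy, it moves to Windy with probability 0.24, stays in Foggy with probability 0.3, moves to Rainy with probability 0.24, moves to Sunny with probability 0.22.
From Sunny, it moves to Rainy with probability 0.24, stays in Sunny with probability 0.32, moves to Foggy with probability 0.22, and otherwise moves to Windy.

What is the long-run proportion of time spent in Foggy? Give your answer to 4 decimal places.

0.2506

Let the stationary distribution be π with π = πP and π_1 + π_2 + π_3 + π_4 = 1.
π_1 = 0.2·π_1 + 0.22·π_2 + 0.24·π_3 + 0.22·π_4
π_2 = 0.28·π_1 + 0.24·π_2 + 0.24·π_3 + 0.24·π_4
π_3 = 0.2·π_1 + 0.28·π_2 + 0.3·π_3 + 0.22·π_4
Solving with the normalization constraint gives π = (0.2206, 0.2488, 0.2506, 0.2800).
So the stationary probability of Foggy is 0.2506.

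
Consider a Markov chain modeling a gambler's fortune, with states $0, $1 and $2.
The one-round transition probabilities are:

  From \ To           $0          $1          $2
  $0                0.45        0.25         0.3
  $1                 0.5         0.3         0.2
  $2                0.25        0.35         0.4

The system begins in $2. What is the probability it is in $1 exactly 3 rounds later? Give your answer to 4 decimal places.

0.2959

Propagate the distribution vector 3 rounds from $2.
After 0 rounds: (0.0000, 0.0000, 1.0000)
After 1 round: (0.2500, 0.3500, 0.4000)
After 2 rounds: (0.3875, 0.3075, 0.3050)
After 3 rounds: (0.4044, 0.2959, 0.2998)
P(in $1 after 3 rounds) = 0.2959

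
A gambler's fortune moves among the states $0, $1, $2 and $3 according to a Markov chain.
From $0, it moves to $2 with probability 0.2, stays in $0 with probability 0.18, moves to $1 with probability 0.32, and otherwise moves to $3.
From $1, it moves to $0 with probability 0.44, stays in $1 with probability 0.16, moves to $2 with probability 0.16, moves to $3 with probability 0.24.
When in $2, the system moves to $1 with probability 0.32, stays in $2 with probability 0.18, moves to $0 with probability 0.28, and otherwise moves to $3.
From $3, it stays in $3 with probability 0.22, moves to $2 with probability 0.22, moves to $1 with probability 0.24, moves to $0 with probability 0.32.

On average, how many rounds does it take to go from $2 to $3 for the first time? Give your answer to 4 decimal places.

Let t(s) be the expected number of rounds to first reach $3 from state s, with t($3) = 0. Conditioning on the first round:
t($0) = 1 + 0.18·t($0) + 0.32·t($1) + 0.2·t($2)
t($1) = 1 + 0.44·t($0) + 0.16·t($1) + 0.16·t($2)
t($2) = 1 + 0.28·t($0) + 0.32·t($1) + 0.18·t($2)
Solving: t($0) = 3.7226, t($1) = 3.9051, t($2) = 4.0146.
Expected rounds from $2 to $3: 4.0146.

4.0146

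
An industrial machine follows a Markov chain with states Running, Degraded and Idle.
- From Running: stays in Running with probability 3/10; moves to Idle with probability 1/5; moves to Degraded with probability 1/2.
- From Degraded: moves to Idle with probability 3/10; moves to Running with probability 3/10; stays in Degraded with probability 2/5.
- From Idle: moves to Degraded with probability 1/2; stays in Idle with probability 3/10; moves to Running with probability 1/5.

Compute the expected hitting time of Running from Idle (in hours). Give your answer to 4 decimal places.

4.0741

Let t(s) be the expected number of hours to first reach Running from state s, with t(Running) = 0. Conditioning on the first hour:
t(Degraded) = 1 + 0.4·t(Degraded) + 0.3·t(Idle)
t(Idle) = 1 + 0.5·t(Degraded) + 0.3·t(Idle)
Solving: t(Degraded) = 3.7037, t(Idle) = 4.0741.
Expected hours from Idle to Running: 4.0741.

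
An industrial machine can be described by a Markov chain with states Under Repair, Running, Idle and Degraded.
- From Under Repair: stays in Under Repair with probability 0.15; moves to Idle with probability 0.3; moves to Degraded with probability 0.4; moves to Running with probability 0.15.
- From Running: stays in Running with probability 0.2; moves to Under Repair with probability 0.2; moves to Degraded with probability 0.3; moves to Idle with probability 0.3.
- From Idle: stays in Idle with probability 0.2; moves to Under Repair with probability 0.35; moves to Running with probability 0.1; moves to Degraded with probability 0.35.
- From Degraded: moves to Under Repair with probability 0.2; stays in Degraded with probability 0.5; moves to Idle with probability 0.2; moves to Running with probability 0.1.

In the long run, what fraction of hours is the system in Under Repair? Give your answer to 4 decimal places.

0.2240

Let the stationary distribution be π with π = πP and π_1 + π_2 + π_3 + π_4 = 1.
π_1 = 0.15·π_1 + 0.2·π_2 + 0.35·π_3 + 0.2·π_4
π_2 = 0.15·π_1 + 0.2·π_2 + 0.1·π_3 + 0.1·π_4
π_3 = 0.3·π_1 + 0.3·π_2 + 0.2·π_3 + 0.2·π_4
Solving with the normalization constraint gives π = (0.2240, 0.1236, 0.2348, 0.4177).
So the stationary probability of Under Repair is 0.2240.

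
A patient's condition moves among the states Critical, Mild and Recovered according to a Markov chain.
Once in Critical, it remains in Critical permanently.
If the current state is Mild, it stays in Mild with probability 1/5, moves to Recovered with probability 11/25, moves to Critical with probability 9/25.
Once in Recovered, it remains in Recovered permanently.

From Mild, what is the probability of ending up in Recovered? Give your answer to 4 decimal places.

0.5500

Let h(s) be the probability of absorption at Recovered starting from transient state s. Then h(Recovered) = 1 and h(Critical) = 0. By first-step analysis:
h(Mild) = 0.36·0 + 0.2·h(Mild) + 0.44·1
Solving: h(Mild) = 0.5500.
Starting from Mild, the probability is 0.5500.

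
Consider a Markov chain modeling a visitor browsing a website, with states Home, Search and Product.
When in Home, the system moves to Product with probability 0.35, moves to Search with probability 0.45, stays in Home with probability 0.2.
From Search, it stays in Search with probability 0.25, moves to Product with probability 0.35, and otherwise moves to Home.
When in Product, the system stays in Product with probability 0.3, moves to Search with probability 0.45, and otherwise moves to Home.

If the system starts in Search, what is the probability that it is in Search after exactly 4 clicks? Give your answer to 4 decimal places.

0.3760

Propagate the distribution vector 4 clicks from Search.
After 0 clicks: (0.0000, 1.0000, 0.0000)
After 1 click: (0.4000, 0.2500, 0.3500)
After 2 clicks: (0.2675, 0.4000, 0.3325)
After 3 clicks: (0.2966, 0.3700, 0.3334)
After 4 clicks: (0.2907, 0.3760, 0.3333)
P(in Search after 4 clicks) = 0.3760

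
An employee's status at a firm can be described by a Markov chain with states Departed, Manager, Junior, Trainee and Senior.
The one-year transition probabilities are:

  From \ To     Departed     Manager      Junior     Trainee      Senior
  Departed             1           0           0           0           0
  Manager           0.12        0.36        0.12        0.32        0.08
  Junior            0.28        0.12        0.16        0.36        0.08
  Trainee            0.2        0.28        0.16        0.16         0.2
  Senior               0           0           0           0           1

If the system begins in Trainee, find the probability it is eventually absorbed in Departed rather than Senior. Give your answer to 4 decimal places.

0.5605

Let h(s) be the probability of absorption at Departed starting from transient state s. Then h(Departed) = 1 and h(Senior) = 0. By first-step analysis:
h(Manager) = 0.12·1 + 0.36·h(Manager) + 0.12·h(Junior) + 0.32·h(Trainee) + 0.08·0
h(Junior) = 0.28·1 + 0.12·h(Manager) + 0.16·h(Junior) + 0.36·h(Trainee) + 0.08·0
h(Trainee) = 0.2·1 + 0.28·h(Manager) + 0.16·h(Junior) + 0.16·h(Trainee) + 0.2·0
Solving: h(Manager) = 0.5911, h(Junior) = 0.6580, h(Trainee) = 0.5605.
Starting from Trainee, the probability is 0.5605.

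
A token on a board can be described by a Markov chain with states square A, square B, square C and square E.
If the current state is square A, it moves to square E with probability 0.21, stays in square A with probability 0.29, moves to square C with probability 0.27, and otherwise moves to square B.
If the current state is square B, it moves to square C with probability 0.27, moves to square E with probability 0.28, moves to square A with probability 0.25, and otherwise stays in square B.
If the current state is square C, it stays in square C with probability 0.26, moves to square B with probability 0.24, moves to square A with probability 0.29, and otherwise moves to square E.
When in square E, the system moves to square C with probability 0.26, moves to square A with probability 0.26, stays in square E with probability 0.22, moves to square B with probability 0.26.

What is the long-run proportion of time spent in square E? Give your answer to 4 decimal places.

Let the stationary distribution be π with π = πP and π_1 + π_2 + π_3 + π_4 = 1.
π_1 = 0.29·π_1 + 0.25·π_2 + 0.29·π_3 + 0.26·π_4
π_2 = 0.23·π_1 + 0.2·π_2 + 0.24·π_3 + 0.26·π_4
π_3 = 0.27·π_1 + 0.27·π_2 + 0.26·π_3 + 0.26·π_4
Solving with the normalization constraint gives π = (0.2738, 0.2325, 0.2651, 0.2286).
So the stationary probability of square E is 0.2286.

0.2286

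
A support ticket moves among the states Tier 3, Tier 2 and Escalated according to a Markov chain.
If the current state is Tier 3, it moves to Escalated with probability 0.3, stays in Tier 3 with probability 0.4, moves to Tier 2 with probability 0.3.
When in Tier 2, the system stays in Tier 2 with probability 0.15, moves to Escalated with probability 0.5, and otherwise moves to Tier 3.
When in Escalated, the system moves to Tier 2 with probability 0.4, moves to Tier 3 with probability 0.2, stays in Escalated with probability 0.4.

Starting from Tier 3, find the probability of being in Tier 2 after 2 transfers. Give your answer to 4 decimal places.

Sum over the intermediate state after 1 transfer:
P = P(Tier 3→Tier 3)·P(Tier 3→Tier 2) + P(Tier 3→Tier 2)·P(Tier 2→Tier 2) + P(Tier 3→Escalated)·P(Escalated→Tier 2)
  = 0.4×0.3 + 0.3×0.15 + 0.3×0.4
  = 0.1200 + 0.0450 + 0.1200 = 0.2850

0.2850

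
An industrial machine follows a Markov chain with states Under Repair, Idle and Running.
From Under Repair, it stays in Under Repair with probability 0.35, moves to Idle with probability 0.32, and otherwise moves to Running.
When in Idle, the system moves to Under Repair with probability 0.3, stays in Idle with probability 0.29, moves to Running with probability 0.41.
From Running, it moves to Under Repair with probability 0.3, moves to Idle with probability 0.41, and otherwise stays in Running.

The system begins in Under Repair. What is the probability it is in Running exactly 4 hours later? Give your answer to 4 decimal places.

0.3435

Propagate the distribution vector 4 hours from Under Repair.
After 0 hours: (1.0000, 0.0000, 0.0000)
After 1 hour: (0.3500, 0.3200, 0.3300)
After 2 hours: (0.3175, 0.3401, 0.3424)
After 3 hours: (0.3159, 0.3406, 0.3435)
After 4 hours: (0.3158, 0.3407, 0.3435)
P(in Running after 4 hours) = 0.3435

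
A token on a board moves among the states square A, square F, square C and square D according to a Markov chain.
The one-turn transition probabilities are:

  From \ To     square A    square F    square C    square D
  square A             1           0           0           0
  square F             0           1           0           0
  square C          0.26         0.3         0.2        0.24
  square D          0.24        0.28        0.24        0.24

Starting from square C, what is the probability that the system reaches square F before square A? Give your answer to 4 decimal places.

Let h(s) be the probability of absorption at square F starting from transient state s. Then h(square F) = 1 and h(square A) = 0. By first-step analysis:
h(square C) = 0.26·0 + 0.3·1 + 0.2·h(square C) + 0.24·h(square D)
h(square D) = 0.24·0 + 0.28·1 + 0.24·h(square C) + 0.24·h(square D)
Solving: h(square C) = 0.5363, h(square D) = 0.5378.
Starting from square C, the probability is 0.5363.

0.5363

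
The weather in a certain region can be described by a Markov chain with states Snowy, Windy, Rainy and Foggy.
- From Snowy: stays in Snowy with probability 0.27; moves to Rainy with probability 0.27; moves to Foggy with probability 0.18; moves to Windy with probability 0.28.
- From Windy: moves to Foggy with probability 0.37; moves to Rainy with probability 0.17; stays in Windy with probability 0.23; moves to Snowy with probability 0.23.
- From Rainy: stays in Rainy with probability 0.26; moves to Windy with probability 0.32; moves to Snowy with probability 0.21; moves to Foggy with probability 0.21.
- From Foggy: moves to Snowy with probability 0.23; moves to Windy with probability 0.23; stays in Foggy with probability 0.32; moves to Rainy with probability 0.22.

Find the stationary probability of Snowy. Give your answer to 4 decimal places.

0.2348

Let the stationary distribution be π with π = πP and π_1 + π_2 + π_3 + π_4 = 1.
π_1 = 0.27·π_1 + 0.23·π_2 + 0.21·π_3 + 0.23·π_4
π_2 = 0.28·π_1 + 0.23·π_2 + 0.32·π_3 + 0.23·π_4
π_3 = 0.27·π_1 + 0.17·π_2 + 0.26·π_3 + 0.22·π_4
Solving with the normalization constraint gives π = (0.2348, 0.2622, 0.2277, 0.2752).
So the stationary probability of Snowy is 0.2348.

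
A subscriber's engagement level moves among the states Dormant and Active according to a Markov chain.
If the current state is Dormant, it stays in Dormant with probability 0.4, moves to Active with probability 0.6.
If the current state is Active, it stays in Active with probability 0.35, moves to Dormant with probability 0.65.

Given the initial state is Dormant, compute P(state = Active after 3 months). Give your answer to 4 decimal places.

0.4875

Propagate the distribution vector 3 months from Dormant.
After 0 months: (1.0000, 0.0000)
After 1 month: (0.4000, 0.6000)
After 2 months: (0.5500, 0.4500)
After 3 months: (0.5125, 0.4875)
P(in Active after 3 months) = 0.4875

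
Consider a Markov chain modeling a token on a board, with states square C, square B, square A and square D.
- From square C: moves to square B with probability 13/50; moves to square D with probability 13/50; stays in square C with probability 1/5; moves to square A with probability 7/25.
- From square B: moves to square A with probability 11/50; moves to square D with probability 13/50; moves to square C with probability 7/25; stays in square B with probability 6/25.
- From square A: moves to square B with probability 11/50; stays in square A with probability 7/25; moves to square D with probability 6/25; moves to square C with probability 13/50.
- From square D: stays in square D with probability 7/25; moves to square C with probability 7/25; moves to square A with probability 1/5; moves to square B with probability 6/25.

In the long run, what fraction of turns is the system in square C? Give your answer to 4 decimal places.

Let the stationary distribution be π with π = πP and π_1 + π_2 + π_3 + π_4 = 1.
π_1 = 0.2·π_1 + 0.28·π_2 + 0.26·π_3 + 0.28·π_4
π_2 = 0.26·π_1 + 0.24·π_2 + 0.22·π_3 + 0.24·π_4
π_3 = 0.28·π_1 + 0.22·π_2 + 0.28·π_3 + 0.2·π_4
Solving with the normalization constraint gives π = (0.2547, 0.2402, 0.2448, 0.2603).
So the stationary probability of square C is 0.2547.

0.2547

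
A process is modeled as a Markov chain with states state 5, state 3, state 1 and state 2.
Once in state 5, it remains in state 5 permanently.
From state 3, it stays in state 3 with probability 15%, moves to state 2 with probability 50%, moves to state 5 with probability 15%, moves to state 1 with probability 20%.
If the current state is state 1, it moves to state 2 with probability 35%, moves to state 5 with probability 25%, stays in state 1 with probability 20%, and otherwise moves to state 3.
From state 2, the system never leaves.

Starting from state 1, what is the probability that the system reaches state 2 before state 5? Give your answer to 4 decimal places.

0.6211

Let h(s) be the probability of absorption at state 2 starting from transient state s. Then h(state 2) = 1 and h(state 5) = 0. By first-step analysis:
h(state 3) = 0.15·0 + 0.15·h(state 3) + 0.2·h(state 1) + 0.5·1
h(state 1) = 0.25·0 + 0.2·h(state 3) + 0.2·h(state 1) + 0.35·1
Solving: h(state 3) = 0.7344, h(state 1) = 0.6211.
Starting from state 1, the probability is 0.6211.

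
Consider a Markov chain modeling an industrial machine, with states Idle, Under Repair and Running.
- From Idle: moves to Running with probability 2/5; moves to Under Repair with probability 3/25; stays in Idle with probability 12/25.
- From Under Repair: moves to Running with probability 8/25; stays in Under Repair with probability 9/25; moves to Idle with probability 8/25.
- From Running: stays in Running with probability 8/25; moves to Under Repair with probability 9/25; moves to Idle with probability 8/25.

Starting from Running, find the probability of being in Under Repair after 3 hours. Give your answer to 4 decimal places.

Propagate the distribution vector 3 hours from Running.
After 0 hours: (0.0000, 0.0000, 1.0000)
After 1 hour: (0.3200, 0.3600, 0.3200)
After 2 hours: (0.3712, 0.2832, 0.3456)
After 3 hours: (0.3794, 0.2709, 0.3497)
P(in Under Repair after 3 hours) = 0.2709

0.2709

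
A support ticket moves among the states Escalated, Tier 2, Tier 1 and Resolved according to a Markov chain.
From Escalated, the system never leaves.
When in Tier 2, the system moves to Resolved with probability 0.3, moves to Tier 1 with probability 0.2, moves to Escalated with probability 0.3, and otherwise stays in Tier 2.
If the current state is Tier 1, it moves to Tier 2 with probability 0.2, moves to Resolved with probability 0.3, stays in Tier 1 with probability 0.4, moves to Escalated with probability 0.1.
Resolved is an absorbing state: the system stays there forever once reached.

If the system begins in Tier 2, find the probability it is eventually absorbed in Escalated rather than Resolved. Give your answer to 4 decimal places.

0.4545

Let h(s) be the probability of absorption at Escalated starting from transient state s. Then h(Escalated) = 1 and h(Resolved) = 0. By first-step analysis:
h(Tier 2) = 0.3·1 + 0.2·h(Tier 2) + 0.2·h(Tier 1) + 0.3·0
h(Tier 1) = 0.1·1 + 0.2·h(Tier 2) + 0.4·h(Tier 1) + 0.3·0
Solving: h(Tier 2) = 0.4545, h(Tier 1) = 0.3182.
Starting from Tier 2, the probability is 0.4545.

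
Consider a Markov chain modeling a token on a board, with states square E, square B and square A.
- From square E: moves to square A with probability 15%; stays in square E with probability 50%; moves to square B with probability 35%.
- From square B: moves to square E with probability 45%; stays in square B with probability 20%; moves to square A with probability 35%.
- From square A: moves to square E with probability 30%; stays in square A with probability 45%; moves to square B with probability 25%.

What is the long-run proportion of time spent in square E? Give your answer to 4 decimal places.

Let the stationary distribution be π with π = πP and π_1 + π_2 + π_3 = 1.
π_1 = 0.5·π_1 + 0.45·π_2 + 0.3·π_3
π_2 = 0.35·π_1 + 0.2·π_2 + 0.25·π_3
Solving with the normalization constraint gives π = (0.4273, 0.2788, 0.2939).
So the stationary probability of square E is 0.4273.

0.4273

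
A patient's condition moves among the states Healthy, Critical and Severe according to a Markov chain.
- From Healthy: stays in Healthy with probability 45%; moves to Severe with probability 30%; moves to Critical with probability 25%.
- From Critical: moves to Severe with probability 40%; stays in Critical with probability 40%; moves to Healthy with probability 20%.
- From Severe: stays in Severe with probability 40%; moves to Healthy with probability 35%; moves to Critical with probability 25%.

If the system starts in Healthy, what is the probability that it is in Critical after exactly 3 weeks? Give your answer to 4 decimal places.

Propagate the distribution vector 3 weeks from Healthy.
After 0 weeks: (1.0000, 0.0000, 0.0000)
After 1 week: (0.4500, 0.2500, 0.3000)
After 2 weeks: (0.3575, 0.2875, 0.3550)
After 3 weeks: (0.3426, 0.2931, 0.3643)
P(in Critical after 3 weeks) = 0.2931

0.2931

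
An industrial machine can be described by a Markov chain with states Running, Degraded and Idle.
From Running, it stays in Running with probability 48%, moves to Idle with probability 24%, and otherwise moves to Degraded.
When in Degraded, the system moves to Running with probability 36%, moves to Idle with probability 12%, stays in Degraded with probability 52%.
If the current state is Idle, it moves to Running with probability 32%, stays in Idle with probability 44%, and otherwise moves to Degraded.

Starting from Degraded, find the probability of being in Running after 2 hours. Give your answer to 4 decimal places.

Sum over the intermediate state after 1 hour:
P = P(Degraded→Running)·P(Running→Running) + P(Degraded→Degraded)·P(Degraded→Running) + P(Degraded→Idle)·P(Idle→Running)
  = 0.36×0.48 + 0.52×0.36 + 0.12×0.32
  = 0.1728 + 0.1872 + 0.0384 = 0.3984

0.3984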